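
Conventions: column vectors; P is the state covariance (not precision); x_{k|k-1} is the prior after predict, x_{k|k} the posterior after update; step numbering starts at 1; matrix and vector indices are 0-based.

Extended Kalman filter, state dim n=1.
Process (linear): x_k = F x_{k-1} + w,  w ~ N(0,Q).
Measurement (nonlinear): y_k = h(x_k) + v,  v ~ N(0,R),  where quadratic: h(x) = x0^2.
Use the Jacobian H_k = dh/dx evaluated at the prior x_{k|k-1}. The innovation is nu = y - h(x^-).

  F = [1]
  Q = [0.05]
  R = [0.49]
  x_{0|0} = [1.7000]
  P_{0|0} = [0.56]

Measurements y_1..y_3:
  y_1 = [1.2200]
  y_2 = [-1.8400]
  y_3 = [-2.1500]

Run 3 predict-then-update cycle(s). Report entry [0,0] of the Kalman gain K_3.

step 1: x^-=[1.7000]  P^-=[0.6100]  H_jac=[3.4000]  S=[7.5416]  K=[0.2750]  nu=[-1.6700]  x^+=[1.2407]  P^+=[0.0396]
step 2: x^-=[1.2407]  P^-=[0.0896]  H_jac=[2.4815]  S=[1.0419]  K=[0.2135]  nu=[-3.3794]  x^+=[0.5193]  P^+=[0.0422]
step 3: x^-=[0.5193]  P^-=[0.0922]  H_jac=[1.0387]  S=[0.5894]  K=[0.1624]  nu=[-2.4197]  x^+=[0.1264]  P^+=[0.0766]

K[0,0] = 0.1624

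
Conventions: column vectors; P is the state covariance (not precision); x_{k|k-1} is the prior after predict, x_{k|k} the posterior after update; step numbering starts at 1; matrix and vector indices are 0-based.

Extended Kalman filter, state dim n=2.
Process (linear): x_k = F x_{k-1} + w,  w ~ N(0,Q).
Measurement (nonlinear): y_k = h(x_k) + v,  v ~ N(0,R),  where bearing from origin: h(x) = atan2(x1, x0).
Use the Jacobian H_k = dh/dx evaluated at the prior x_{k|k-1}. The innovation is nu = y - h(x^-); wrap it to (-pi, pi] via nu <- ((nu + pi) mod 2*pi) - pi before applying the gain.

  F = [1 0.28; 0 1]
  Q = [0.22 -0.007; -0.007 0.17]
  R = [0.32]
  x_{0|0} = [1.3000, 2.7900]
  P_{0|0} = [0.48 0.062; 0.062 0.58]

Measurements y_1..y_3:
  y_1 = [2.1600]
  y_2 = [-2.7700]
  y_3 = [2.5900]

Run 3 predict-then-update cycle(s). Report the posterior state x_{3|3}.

step 1: x^-=[2.0812, 2.7900]  P^-=[0.7802 0.2174; 0.2174 0.7500]  H_jac=[-0.2303 0.1718]  S=[0.3663]  K=[-0.3885; 0.2150]  nu=[1.2301]  x^+=[1.6033, 3.0545]  P^+=[0.7249 0.2480; 0.2480 0.7331]
step 2: x^-=[2.4585, 3.0545]  P^-=[1.1413 0.4463; 0.4463 0.9031]  H_jac=[-0.1987 0.1599]  S=[0.3598]  K=[-0.4319; 0.1549]  nu=[2.6201]  x^+=[1.3270, 3.4605]  P^+=[1.0742 0.4703; 0.4703 0.8944]
step 3: x^-=[2.2960, 3.4605]  P^-=[1.6277 0.7138; 0.7138 1.0644]  H_jac=[-0.2006 0.1331]  S=[0.3663]  K=[-0.6322; -0.0041]  nu=[1.6050]  x^+=[1.2812, 3.4539]  P^+=[1.4813 0.7128; 0.7128 1.0644]

x_post = [1.2812, 3.4539]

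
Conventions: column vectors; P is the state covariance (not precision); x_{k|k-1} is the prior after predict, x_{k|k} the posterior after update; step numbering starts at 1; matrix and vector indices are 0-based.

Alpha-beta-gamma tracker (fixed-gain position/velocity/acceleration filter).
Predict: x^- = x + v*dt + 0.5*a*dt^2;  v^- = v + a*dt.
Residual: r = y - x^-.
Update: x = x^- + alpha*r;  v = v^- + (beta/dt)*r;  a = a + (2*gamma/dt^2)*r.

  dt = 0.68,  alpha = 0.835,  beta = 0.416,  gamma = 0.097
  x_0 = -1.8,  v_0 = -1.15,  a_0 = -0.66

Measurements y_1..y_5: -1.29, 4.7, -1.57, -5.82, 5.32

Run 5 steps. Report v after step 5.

step 1: x_pred=-2.7346  r=1.4446  x^+=-1.5284  v^+=-0.7150  a^+=-0.0539
step 2: x_pred=-2.0271  r=6.7271  x^+=3.5900  v^+=3.3637  a^+=2.7684
step 3: x_pred=6.5174  r=-8.0874  x^+=-0.2356  v^+=0.2986  a^+=-0.6246
step 4: x_pred=-0.1769  r=-5.6431  x^+=-4.8889  v^+=-3.5784  a^+=-2.9922
step 5: x_pred=-8.0140  r=13.3340  x^+=3.1199  v^+=2.5442  a^+=2.6021

v_post = 2.5442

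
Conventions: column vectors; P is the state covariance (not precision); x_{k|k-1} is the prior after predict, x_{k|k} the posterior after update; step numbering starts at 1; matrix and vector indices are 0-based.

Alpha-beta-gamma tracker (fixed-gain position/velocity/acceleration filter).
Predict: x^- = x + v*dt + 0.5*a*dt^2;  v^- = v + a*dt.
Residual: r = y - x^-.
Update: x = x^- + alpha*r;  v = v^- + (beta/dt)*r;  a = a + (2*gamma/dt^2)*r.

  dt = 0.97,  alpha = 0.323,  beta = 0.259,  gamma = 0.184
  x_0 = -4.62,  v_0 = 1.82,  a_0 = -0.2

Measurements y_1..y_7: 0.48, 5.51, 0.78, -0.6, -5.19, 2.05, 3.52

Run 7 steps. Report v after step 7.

step 1: x_pred=-2.9487  r=3.4287  x^+=-1.8412  v^+=2.5415  a^+=1.1410
step 2: x_pred=1.1608  r=4.3492  x^+=2.5656  v^+=4.8096  a^+=2.8420
step 3: x_pred=8.5679  r=-7.7879  x^+=6.0524  v^+=5.4869  a^+=-0.2039
step 4: x_pred=11.2788  r=-11.8788  x^+=7.4419  v^+=2.1173  a^+=-4.8499
step 5: x_pred=7.2141  r=-12.4041  x^+=3.2076  v^+=-5.8991  a^+=-9.7013
step 6: x_pred=-7.0785  r=9.1285  x^+=-4.1300  v^+=-12.8719  a^+=-6.1310
step 7: x_pred=-19.5001  r=23.0201  x^+=-12.0646  v^+=-12.6724  a^+=2.8725

v_post = -12.6724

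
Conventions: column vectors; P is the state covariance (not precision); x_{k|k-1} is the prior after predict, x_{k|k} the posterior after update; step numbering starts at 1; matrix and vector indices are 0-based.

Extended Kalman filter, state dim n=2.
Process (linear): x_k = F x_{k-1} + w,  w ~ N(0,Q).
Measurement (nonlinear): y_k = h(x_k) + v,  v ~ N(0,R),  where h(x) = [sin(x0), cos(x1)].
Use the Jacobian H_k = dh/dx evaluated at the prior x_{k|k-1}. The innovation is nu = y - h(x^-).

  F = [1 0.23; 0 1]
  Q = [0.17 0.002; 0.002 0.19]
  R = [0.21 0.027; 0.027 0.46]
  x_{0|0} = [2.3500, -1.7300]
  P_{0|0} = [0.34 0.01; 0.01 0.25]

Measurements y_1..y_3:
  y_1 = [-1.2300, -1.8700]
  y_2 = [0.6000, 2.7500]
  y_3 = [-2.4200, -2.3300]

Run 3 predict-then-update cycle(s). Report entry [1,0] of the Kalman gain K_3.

K[1,0] = -0.1114

step 1: x^-=[1.9521, -1.7300]  P^-=[0.5278 0.0695; 0.0695 0.4400]  H_jac=[-0.3721 0.0000; 0.0000 0.9874]  S=[0.2831 0.0015; 0.0015 0.8889]  K=[-0.6942 0.0783; -0.0939 0.4889]  nu=[-2.1582, -1.7115]  x^+=[3.3163, -2.3641]  P^+=[0.3861 0.0175; 0.0175 0.2252]
step 2: x^-=[2.7726, -2.3641]  P^-=[0.5761 0.0713; 0.0713 0.4152]  H_jac=[-0.9327 0.0000; 0.0000 0.7015]  S=[0.7111 -0.0197; -0.0197 0.6643]  K=[-0.7541 0.0530; -0.0815 0.4360]  nu=[0.2393, 3.4626]  x^+=[2.7756, -0.8737]  P^+=[0.1683 0.0057; 0.0057 0.2828]
step 3: x^-=[2.5746, -0.8737]  P^-=[0.3558 0.0728; 0.0728 0.4728]  H_jac=[-0.8435 0.0000; 0.0000 0.7667]  S=[0.4632 -0.0201; -0.0201 0.7379]  K=[-0.6455 0.0581; -0.1114 0.4882]  nu=[-2.9571, -2.9720]  x^+=[4.3109, -1.9953]  P^+=[0.1588 0.0121; 0.0121 0.2890]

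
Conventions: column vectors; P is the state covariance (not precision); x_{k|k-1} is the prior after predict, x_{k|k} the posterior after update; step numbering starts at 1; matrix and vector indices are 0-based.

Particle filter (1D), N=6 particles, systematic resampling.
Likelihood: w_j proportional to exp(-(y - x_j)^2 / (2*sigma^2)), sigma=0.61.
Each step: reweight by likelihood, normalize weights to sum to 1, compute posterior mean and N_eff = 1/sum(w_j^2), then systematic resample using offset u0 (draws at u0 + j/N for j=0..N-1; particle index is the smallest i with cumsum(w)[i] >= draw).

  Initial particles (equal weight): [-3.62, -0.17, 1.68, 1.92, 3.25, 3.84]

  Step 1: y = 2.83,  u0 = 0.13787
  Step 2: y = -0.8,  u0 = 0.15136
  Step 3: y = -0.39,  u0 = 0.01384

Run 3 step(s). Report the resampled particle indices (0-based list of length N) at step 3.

resampled_idx = [0, 1, 2, 3, 4, 5]

step 1: w=[0.0000, 0.0000, 0.1098, 0.2133, 0.5121, 0.1648]  mean=2.8912  Neff=2.8822  idx=[3, 3, 4, 4, 4, 5]
step 2: w=[0.5000, 0.5000, 0.0000, 0.0000, 0.0000, 0.0000]  mean=1.9200  Neff=2.0000  idx=[0, 0, 0, 1, 1, 1]
step 3: w=[0.1667, 0.1667, 0.1667, 0.1667, 0.1667, 0.1667]  mean=1.9200  Neff=6.0000  idx=[0, 1, 2, 3, 4, 5]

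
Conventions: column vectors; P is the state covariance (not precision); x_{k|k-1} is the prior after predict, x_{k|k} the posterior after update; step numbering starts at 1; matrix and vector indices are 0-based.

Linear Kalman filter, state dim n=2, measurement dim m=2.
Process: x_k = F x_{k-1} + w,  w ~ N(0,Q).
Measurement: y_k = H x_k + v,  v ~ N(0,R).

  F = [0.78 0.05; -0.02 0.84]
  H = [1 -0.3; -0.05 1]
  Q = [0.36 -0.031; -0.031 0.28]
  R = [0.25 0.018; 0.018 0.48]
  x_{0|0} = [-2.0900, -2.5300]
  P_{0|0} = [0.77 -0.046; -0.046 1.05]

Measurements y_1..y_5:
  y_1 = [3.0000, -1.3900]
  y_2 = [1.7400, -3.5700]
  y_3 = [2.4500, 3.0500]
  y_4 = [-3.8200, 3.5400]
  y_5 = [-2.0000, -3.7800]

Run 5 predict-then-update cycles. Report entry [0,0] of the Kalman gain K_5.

step 1: x^-=[-1.7567, -2.0834]  P^-=[0.8275 -0.0290; -0.0290 1.0227]  S=[1.1870 -0.3596; -0.3596 1.5077]  K=[0.7441 0.1308; -0.0831 0.6595]  nu=[4.1317, 0.6056]  x^+=[1.3970, -2.0275]  P^+=[0.2145 0.0869; 0.0869 0.3194]
step 2: x^-=[0.9883, -1.7310]  P^-=[0.4981 0.0359; 0.0359 0.5025]  S=[0.7717 -0.1212; -0.1212 0.9802]  K=[0.6457 0.0911; -0.0699 0.5022]  nu=[0.2324, -1.7896]  x^+=[0.9754, -2.6460]  P^+=[0.1824 0.0645; 0.0645 0.2430]
step 3: x^-=[0.6285, -2.2421]  P^-=[0.4766 0.0185; 0.0185 0.4494]  S=[0.7559 -0.1218; -0.1218 0.9287]  K=[0.6357 0.0777; -0.0776 0.4727]  nu=[1.1489, 5.3236]  x^+=[1.7723, 0.1851]  P^+=[0.1776 0.0576; 0.0576 0.2284]
step 4: x^-=[1.3917, 0.1200]  P^-=[0.4731 0.0135; 0.0135 0.4393]  S=[0.7545 -0.1237; -0.1237 0.9191]  K=[0.6338 0.0743; -0.0803 0.4664]  nu=[-5.1757, 3.4896]  x^+=[-1.6296, 2.1630]  P^+=[0.1766 0.0559; 0.0559 0.2252]
step 5: x^-=[-1.1629, 1.8495]  P^-=[0.4723 0.0123; 0.0123 0.4371]  S=[0.7543 -0.1243; -0.1243 0.9171]  K=[0.6334 0.0735; -0.0810 0.4650]  nu=[-0.2822, -5.6876]  x^+=[-1.7596, -0.7724]  P^+=[0.1763 0.0555; 0.0555 0.2245]

K[0,0] = 0.6334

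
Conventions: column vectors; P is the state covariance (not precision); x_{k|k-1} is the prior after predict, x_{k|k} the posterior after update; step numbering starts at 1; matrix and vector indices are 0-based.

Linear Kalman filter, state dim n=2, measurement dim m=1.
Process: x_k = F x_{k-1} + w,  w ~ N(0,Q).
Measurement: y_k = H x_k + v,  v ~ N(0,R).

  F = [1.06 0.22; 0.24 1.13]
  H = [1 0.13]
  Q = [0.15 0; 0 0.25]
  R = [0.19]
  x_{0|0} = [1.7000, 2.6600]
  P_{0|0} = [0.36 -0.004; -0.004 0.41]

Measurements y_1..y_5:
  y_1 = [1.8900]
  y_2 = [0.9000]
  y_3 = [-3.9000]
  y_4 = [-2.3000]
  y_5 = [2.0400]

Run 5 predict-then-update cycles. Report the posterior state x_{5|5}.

x_post = [0.3139, 2.0653]

step 1: x^-=[2.3872, 3.4138]  P^-=[0.5725 0.1885; 0.1885 0.7921]  S=[0.8249]  K=[0.7237; 0.3534]  nu=[-0.9410]  x^+=[1.7062, 3.0813]  P^+=[0.1404 -0.0224; -0.0224 0.6891]
step 2: x^-=[2.4864, 3.8913]  P^-=[0.3307 0.1790; 0.1790 1.1258]  S=[0.5862]  K=[0.6037; 0.5549]  nu=[-2.0923]  x^+=[1.2232, 2.7302]  P^+=[0.1170 -0.0174; -0.0174 0.9453]
step 3: x^-=[1.8972, 3.3787]  P^-=[0.3191 0.2429; 0.2429 1.4543]  S=[0.5968]  K=[0.5875; 0.7239]  nu=[-6.2365]  x^+=[-1.7669, -1.1356]  P^+=[0.1130 -0.0109; -0.0109 1.1416]
step 4: x^-=[-2.1227, -1.7073]  P^-=[0.3272 0.2990; 0.2990 1.7083]  S=[0.6238]  K=[0.5868; 0.8353]  nu=[0.0447]  x^+=[-2.0965, -1.6700]  P^+=[0.1124 -0.0068; -0.0068 1.2731]
step 5: x^-=[-2.5897, -2.3903]  P^-=[0.3347 0.3366; 0.3366 1.8784]  S=[0.6440]  K=[0.5877; 0.9019]  nu=[4.9404]  x^+=[0.3139, 2.0653]  P^+=[0.1123 -0.0048; -0.0048 1.3546]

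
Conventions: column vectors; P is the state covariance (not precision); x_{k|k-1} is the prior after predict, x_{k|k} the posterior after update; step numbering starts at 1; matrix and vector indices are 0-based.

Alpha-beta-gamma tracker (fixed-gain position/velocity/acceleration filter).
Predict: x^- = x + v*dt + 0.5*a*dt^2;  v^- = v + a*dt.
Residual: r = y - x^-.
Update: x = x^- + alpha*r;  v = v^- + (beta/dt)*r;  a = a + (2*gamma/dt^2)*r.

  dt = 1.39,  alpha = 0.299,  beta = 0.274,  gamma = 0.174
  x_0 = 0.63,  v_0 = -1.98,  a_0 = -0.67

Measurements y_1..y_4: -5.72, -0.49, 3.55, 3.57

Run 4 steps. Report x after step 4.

x_post = -1.4015

step 1: x_pred=-2.7695  r=-2.9505  x^+=-3.6517  v^+=-3.4929  a^+=-1.2014
step 2: x_pred=-9.6675  r=9.1775  x^+=-6.9234  v^+=-3.3538  a^+=0.4516
step 3: x_pred=-11.1490  r=14.6990  x^+=-6.7540  v^+=0.1713  a^+=3.0991
step 4: x_pred=-3.5220  r=7.0920  x^+=-1.4015  v^+=5.8770  a^+=4.3764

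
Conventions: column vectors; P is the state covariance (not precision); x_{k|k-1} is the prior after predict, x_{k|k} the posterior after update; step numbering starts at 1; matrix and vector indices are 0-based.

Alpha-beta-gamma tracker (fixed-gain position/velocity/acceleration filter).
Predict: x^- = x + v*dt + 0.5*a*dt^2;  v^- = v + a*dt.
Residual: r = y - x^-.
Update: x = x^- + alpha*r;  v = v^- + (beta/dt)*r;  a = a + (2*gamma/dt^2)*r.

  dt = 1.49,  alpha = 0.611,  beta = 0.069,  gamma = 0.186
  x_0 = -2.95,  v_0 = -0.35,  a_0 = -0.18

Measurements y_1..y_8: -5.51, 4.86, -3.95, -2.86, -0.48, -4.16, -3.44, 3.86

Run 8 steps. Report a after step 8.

a_post = -0.2081

step 1: x_pred=-3.6713  r=-1.8387  x^+=-4.7947  v^+=-0.7033  a^+=-0.4881
step 2: x_pred=-6.3845  r=11.2445  x^+=0.4859  v^+=-0.9099  a^+=1.3960
step 3: x_pred=0.6798  r=-4.6298  x^+=-2.1490  v^+=0.9558  a^+=0.6203
step 4: x_pred=-0.0363  r=-2.8237  x^+=-1.7616  v^+=1.7493  a^+=0.1471
step 5: x_pred=1.0081  r=-1.4881  x^+=0.0989  v^+=1.8996  a^+=-0.1022
step 6: x_pred=2.8158  r=-6.9758  x^+=-1.4464  v^+=1.4242  a^+=-1.2711
step 7: x_pred=-0.7353  r=-2.7047  x^+=-2.3879  v^+=-0.5949  a^+=-1.7243
step 8: x_pred=-5.1884  r=9.0484  x^+=0.3402  v^+=-2.7451  a^+=-0.2081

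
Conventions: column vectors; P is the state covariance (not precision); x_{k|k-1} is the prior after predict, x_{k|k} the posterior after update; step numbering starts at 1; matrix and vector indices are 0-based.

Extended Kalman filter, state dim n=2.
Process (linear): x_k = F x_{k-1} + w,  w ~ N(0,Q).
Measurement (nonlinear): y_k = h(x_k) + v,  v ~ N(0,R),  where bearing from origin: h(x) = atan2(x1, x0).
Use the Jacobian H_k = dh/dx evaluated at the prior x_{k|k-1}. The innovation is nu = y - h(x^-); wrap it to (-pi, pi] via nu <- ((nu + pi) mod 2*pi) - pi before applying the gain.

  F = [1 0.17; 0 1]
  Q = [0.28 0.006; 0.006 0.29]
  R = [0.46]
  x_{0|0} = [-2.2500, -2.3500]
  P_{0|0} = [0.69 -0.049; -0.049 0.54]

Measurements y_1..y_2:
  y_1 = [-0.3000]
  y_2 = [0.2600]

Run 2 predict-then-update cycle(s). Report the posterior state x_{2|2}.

x_post = [-1.4683, -3.6240]

step 1: x^-=[-2.6495, -2.3500]  P^-=[0.9689 0.0488; 0.0488 0.8300]  H_jac=[0.1874 -0.2112]  S=[0.5272]  K=[0.3248; -0.3152]  nu=[2.1160]  x^+=[-1.9622, -3.0170]  P^+=[0.9133 0.1028; 0.1028 0.7776]
step 2: x^-=[-2.4751, -3.0170]  P^-=[1.2507 0.2410; 0.2410 1.0676]  H_jac=[0.1981 -0.1625]  S=[0.5218]  K=[0.3998; -0.2411]  nu=[2.5178]  x^+=[-1.4683, -3.6240]  P^+=[1.1673 0.2913; 0.2913 1.0373]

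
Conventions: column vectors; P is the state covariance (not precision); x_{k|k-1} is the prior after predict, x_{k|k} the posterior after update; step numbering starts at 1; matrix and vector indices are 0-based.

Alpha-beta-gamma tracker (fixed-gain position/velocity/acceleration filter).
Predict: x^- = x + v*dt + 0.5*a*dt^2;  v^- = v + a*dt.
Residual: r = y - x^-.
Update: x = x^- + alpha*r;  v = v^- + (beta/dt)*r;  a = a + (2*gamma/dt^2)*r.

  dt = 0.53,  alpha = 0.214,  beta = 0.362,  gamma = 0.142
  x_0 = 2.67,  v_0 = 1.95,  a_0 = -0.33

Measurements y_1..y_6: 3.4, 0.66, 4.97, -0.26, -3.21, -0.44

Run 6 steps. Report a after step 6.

step 1: x_pred=3.6572  r=-0.2572  x^+=3.6021  v^+=1.5995  a^+=-0.5900
step 2: x_pred=4.3670  r=-3.7070  x^+=3.5737  v^+=-1.2452  a^+=-4.3379
step 3: x_pred=2.3045  r=2.6655  x^+=2.8749  v^+=-1.7236  a^+=-1.6429
step 4: x_pred=1.7306  r=-1.9906  x^+=1.3046  v^+=-3.9540  a^+=-3.6555
step 5: x_pred=-1.3044  r=-1.9056  x^+=-1.7122  v^+=-7.1930  a^+=-5.5821
step 6: x_pred=-6.3085  r=5.8685  x^+=-5.0527  v^+=-6.1432  a^+=0.3512

a_post = 0.3512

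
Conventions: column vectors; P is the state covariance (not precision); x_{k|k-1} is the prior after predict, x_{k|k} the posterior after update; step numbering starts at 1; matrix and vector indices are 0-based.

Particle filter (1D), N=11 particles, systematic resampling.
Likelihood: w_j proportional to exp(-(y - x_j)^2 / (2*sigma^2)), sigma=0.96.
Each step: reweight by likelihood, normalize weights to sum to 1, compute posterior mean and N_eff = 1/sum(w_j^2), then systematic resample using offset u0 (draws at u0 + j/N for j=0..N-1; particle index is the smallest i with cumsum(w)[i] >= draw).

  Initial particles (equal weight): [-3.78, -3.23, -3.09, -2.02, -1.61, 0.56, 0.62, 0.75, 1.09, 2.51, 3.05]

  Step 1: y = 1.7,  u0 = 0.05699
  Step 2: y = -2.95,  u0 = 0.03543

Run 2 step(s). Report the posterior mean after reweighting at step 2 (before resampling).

step 1: w=[0.0000, 0.0000, 0.0000, 0.0002, 0.0007, 0.1399, 0.1504, 0.1736, 0.2314, 0.1984, 0.1054]  mean=1.3719  Neff=5.6704  idx=[5, 6, 6, 7, 7, 8, 8, 8, 9, 9, 10]
step 2: w=[0.2576, 0.2046, 0.2046, 0.1225, 0.1225, 0.0294, 0.0294, 0.0294, 0.0000, 0.0000, 0.0000]  mean=0.6779  Neff=5.4740  idx=[0, 0, 0, 1, 1, 2, 2, 3, 3, 4, 6]

post_mean = 0.6779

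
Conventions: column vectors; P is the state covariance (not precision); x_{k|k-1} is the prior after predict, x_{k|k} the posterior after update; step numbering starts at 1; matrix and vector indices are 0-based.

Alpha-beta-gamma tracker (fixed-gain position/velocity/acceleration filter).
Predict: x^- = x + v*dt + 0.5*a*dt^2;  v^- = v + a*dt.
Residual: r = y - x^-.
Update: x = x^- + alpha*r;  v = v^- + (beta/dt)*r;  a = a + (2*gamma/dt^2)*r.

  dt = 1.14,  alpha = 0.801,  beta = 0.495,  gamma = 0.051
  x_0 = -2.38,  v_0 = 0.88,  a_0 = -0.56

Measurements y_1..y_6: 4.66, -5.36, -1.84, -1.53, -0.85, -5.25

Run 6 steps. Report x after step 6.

x_post = -4.5427

step 1: x_pred=-1.7407  r=6.4007  x^+=3.3863  v^+=3.0208  a^+=-0.0576
step 2: x_pred=6.7926  r=-12.1526  x^+=-2.9416  v^+=-2.3216  a^+=-1.0114
step 3: x_pred=-6.2455  r=4.4055  x^+=-2.7167  v^+=-1.5617  a^+=-0.6657
step 4: x_pred=-4.9296  r=3.3996  x^+=-2.2065  v^+=-0.8444  a^+=-0.3988
step 5: x_pred=-3.4284  r=2.5784  x^+=-1.3631  v^+=-0.1796  a^+=-0.1965
step 6: x_pred=-1.6955  r=-3.5545  x^+=-4.5427  v^+=-1.9470  a^+=-0.4755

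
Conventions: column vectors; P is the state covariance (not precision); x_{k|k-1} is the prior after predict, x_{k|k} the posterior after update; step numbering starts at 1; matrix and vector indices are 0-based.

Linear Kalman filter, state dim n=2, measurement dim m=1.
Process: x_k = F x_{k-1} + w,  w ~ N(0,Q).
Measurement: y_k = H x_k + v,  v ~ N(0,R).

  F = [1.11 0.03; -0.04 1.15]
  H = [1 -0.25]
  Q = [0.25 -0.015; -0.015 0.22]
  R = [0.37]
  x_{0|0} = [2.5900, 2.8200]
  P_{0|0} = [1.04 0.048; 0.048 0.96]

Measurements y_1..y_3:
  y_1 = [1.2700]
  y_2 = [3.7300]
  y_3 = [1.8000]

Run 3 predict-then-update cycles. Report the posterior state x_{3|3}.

step 1: x^-=[2.9595, 3.1394]  P^-=[1.5354 0.0332; 0.0332 1.4868]  S=[1.9818]  K=[0.7706; -0.1708]  nu=[-0.9047]  x^+=[2.2624, 3.2939]  P^+=[0.3586 0.2940; 0.2940 1.4290]
step 2: x^-=[2.6101, 3.6975]  P^-=[0.7127 0.3934; 0.3934 2.0834]  S=[1.0163]  K=[0.6046; -0.1254]  nu=[2.0443]  x^+=[3.8460, 3.4411]  P^+=[0.3413 0.4704; 0.4704 2.0674]
step 3: x^-=[4.3723, 3.8034]  P^-=[0.7037 0.6411; 0.6411 2.9114]  S=[0.9351]  K=[0.5811; -0.0927]  nu=[-1.6214]  x^+=[3.4300, 3.9538]  P^+=[0.3879 0.6915; 0.6915 2.9034]

x_post = [3.4300, 3.9538]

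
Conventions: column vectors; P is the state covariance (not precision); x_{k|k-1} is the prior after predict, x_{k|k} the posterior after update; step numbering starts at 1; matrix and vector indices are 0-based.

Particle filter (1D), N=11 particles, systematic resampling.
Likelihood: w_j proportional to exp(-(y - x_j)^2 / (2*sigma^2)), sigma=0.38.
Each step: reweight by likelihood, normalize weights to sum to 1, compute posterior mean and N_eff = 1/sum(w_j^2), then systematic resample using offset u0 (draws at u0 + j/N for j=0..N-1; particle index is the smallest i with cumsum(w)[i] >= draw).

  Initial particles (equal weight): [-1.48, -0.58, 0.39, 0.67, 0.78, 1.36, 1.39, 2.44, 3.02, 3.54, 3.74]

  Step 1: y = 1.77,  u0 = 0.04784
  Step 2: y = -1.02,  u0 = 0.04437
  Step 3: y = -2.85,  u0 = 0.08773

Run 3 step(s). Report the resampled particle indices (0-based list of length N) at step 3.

step 1: w=[0.0000, 0.0000, 0.0010, 0.0106, 0.0235, 0.3904, 0.4238, 0.1477, 0.0031, 0.0000, 0.0000]  mean=1.5156  Neff=2.8209  idx=[5, 5, 5, 5, 5, 6, 6, 6, 6, 7, 7]
step 2: w=[0.1346, 0.1346, 0.1346, 0.1346, 0.1346, 0.0818, 0.0818, 0.0818, 0.0818, 0.0000, 0.0000]  mean=1.3698  Neff=8.5256  idx=[0, 1, 1, 2, 3, 3, 4, 5, 6, 7, 8]
step 3: w=[0.1154, 0.1154, 0.1154, 0.1154, 0.1154, 0.1154, 0.1154, 0.0480, 0.0480, 0.0480, 0.0480]  mean=1.3658  Neff=9.7571  idx=[0, 1, 2, 3, 3, 4, 5, 6, 7, 9, 10]

resampled_idx = [0, 1, 2, 3, 3, 4, 5, 6, 7, 9, 10]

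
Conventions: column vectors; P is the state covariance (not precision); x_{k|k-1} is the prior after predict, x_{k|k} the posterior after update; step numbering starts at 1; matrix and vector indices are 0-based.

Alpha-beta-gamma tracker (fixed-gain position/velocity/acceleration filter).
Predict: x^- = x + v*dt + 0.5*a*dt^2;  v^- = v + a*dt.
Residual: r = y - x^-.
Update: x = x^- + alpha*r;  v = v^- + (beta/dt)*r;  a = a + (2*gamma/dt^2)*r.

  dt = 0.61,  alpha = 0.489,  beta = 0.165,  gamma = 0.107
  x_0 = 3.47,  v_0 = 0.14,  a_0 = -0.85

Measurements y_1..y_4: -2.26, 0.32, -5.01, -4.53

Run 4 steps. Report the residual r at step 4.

step 1: x_pred=3.3973  r=-5.6573  x^+=0.6309  v^+=-1.9087  a^+=-4.1036
step 2: x_pred=-1.2969  r=1.6169  x^+=-0.5063  v^+=-3.9745  a^+=-3.1736
step 3: x_pred=-3.5212  r=-1.4888  x^+=-4.2492  v^+=-6.3132  a^+=-4.0299
step 4: x_pred=-8.8500  r=4.3200  x^+=-6.7375  v^+=-7.6029  a^+=-1.5454

resid = 4.3200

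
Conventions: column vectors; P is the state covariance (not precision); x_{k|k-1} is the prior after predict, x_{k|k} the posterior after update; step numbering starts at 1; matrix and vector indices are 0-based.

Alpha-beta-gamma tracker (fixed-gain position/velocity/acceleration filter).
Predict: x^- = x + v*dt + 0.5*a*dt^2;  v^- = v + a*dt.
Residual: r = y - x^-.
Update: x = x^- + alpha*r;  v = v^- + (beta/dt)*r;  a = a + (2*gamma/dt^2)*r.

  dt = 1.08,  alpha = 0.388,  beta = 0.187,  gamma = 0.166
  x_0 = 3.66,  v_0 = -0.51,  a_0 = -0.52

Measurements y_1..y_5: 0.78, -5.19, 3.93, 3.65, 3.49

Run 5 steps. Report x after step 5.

step 1: x_pred=2.8059  r=-2.0259  x^+=2.0199  v^+=-1.4224  a^+=-1.0967
step 2: x_pred=-0.1559  r=-5.0341  x^+=-2.1091  v^+=-3.4784  a^+=-2.5296
step 3: x_pred=-7.3410  r=11.2710  x^+=-2.9679  v^+=-4.2588  a^+=0.6786
step 4: x_pred=-7.1716  r=10.8216  x^+=-2.9728  v^+=-1.6521  a^+=3.7588
step 5: x_pred=-2.5650  r=6.0550  x^+=-0.2157  v^+=3.4558  a^+=5.4823

x_post = -0.2157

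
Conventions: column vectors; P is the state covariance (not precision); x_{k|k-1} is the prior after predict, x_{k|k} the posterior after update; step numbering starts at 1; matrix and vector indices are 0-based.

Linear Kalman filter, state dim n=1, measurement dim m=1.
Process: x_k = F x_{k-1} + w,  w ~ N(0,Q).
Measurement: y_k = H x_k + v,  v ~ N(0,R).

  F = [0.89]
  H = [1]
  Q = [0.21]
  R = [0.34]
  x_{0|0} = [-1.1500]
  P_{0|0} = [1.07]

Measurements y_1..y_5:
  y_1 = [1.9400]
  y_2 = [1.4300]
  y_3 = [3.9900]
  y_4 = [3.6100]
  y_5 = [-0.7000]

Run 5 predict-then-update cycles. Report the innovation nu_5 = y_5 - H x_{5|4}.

innov = [-3.3424]

step 1: x^-=[-1.0235]  P^-=[1.0575]  S=[1.3975]  K=[0.7567]  nu=[2.9635]  x^+=[1.2190]  P^+=[0.2573]
step 2: x^-=[1.0849]  P^-=[0.4138]  S=[0.7538]  K=[0.5489]  nu=[0.3451]  x^+=[1.2744]  P^+=[0.1866]
step 3: x^-=[1.1342]  P^-=[0.3578]  S=[0.6978]  K=[0.5128]  nu=[2.8558]  x^+=[2.5986]  P^+=[0.1743]
step 4: x^-=[2.3127]  P^-=[0.3481]  S=[0.6881]  K=[0.5059]  nu=[1.2973]  x^+=[2.9690]  P^+=[0.1720]
step 5: x^-=[2.6424]  P^-=[0.3462]  S=[0.6862]  K=[0.5045]  nu=[-3.3424]  x^+=[0.9560]  P^+=[0.1715]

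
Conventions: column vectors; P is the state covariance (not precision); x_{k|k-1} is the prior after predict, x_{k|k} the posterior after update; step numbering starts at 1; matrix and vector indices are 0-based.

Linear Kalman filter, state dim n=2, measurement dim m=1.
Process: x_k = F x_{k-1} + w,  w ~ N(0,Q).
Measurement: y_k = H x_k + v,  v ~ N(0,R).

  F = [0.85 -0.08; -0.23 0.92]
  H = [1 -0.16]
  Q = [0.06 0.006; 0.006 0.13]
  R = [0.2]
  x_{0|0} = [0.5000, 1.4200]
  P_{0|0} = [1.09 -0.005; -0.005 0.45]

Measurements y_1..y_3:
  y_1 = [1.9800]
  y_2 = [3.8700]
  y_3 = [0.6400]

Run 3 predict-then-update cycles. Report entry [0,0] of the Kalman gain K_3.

step 1: x^-=[0.3114, 1.1914]  P^-=[0.8511 -0.2442; -0.2442 0.5707]  S=[1.1438]  K=[0.7782; -0.2933]  nu=[1.8592]  x^+=[1.7583, 0.6460]  P^+=[0.1583 0.0169; 0.0169 0.4722]
step 2: x^-=[1.4429, 0.1899]  P^-=[0.1751 -0.0462; -0.0462 0.5309]  S=[0.4035]  K=[0.4523; -0.3250]  nu=[2.4575]  x^+=[2.5545, -0.6088]  P^+=[0.0926 0.0131; 0.0131 0.4883]
step 3: x^-=[2.2200, -1.1476]  P^-=[0.1282 -0.0375; -0.0375 0.5426]  S=[0.3541]  K=[0.3790; -0.3512]  nu=[-1.7636]  x^+=[1.5515, -0.5283]  P^+=[0.0773 0.0096; 0.0096 0.4990]

K[0,0] = 0.3790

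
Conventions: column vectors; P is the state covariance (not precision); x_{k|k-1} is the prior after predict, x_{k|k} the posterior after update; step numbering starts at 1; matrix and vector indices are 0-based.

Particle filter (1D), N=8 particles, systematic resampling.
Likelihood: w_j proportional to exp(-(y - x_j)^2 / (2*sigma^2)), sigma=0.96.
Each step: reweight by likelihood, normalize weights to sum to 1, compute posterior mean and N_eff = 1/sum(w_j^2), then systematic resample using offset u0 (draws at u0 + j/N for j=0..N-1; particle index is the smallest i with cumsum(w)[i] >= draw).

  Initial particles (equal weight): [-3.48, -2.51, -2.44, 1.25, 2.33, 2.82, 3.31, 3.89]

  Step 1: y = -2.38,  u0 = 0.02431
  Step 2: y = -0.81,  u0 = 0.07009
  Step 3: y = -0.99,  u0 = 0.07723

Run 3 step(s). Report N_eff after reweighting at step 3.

step 1: w=[0.2068, 0.3950, 0.3979, 0.0003, 0.0000, 0.0000, 0.0000, 0.0000]  mean=-2.6815  Neff=2.8002  idx=[0, 0, 1, 1, 1, 2, 2, 2]
step 2: w=[0.0152, 0.0152, 0.1514, 0.1514, 0.1514, 0.1718, 0.1718, 0.1718]  mean=-2.5034  Neff=6.3378  idx=[2, 3, 3, 4, 5, 6, 6, 7]
step 3: w=[0.1180, 0.1180, 0.1180, 0.1180, 0.1320, 0.1320, 0.1320, 0.1320]  mean=-2.4730  Neff=7.9747  idx=[0, 1, 2, 3, 4, 5, 6, 7]

N_eff = 7.9747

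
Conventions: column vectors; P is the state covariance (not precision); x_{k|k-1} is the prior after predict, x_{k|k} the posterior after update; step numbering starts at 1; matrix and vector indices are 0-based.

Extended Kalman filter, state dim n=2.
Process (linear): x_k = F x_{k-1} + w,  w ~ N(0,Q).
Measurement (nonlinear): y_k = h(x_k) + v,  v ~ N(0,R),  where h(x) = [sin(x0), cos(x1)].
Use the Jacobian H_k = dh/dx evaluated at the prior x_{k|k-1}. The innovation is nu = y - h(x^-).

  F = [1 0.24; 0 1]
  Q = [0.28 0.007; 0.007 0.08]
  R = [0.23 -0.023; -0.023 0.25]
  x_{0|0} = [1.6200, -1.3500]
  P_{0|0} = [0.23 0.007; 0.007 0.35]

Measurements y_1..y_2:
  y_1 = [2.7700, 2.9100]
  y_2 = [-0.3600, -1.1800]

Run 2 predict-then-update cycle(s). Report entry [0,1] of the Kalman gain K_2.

K[0,1] = -0.0880

step 1: x^-=[1.2960, -1.3500]  P^-=[0.5335 0.0980; 0.0980 0.4300]  H_jac=[0.2714 0.0000; 0.0000 0.9757]  S=[0.2693 0.0029; 0.0029 0.6594]  K=[0.5361 0.1426; 0.0918 0.6359]  nu=[1.8075, 2.6910]  x^+=[2.6487, 0.5271]  P^+=[0.4423 0.0239; 0.0239 0.1608]
step 2: x^-=[2.7752, 0.5271]  P^-=[0.7430 0.0695; 0.0695 0.2408]  H_jac=[-0.9336 0.0000; 0.0000 -0.5030]  S=[0.8777 0.0096; 0.0096 0.3109]  K=[-0.7894 -0.0880; -0.0697 -0.3874]  nu=[-0.7182, -2.0443]  x^+=[3.5220, 1.3690]  P^+=[0.1923 0.0076; 0.0076 0.1893]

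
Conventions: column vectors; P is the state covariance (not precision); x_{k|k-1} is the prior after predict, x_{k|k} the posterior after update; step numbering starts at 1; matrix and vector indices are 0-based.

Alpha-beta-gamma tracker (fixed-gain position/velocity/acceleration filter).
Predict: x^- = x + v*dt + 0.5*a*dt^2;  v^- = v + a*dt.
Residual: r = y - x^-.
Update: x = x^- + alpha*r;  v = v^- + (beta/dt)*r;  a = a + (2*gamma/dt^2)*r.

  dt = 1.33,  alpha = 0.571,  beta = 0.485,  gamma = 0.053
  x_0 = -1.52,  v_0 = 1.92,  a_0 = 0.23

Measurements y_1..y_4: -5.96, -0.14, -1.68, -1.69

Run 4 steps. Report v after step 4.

step 1: x_pred=1.2370  r=-7.1970  x^+=-2.8725  v^+=-0.3986  a^+=-0.2013
step 2: x_pred=-3.5806  r=3.4406  x^+=-1.6160  v^+=0.5884  a^+=0.0049
step 3: x_pred=-0.8291  r=-0.8509  x^+=-1.3150  v^+=0.2846  a^+=-0.0461
step 4: x_pred=-0.9772  r=-0.7128  x^+=-1.3842  v^+=-0.0366  a^+=-0.0888

v_post = -0.0366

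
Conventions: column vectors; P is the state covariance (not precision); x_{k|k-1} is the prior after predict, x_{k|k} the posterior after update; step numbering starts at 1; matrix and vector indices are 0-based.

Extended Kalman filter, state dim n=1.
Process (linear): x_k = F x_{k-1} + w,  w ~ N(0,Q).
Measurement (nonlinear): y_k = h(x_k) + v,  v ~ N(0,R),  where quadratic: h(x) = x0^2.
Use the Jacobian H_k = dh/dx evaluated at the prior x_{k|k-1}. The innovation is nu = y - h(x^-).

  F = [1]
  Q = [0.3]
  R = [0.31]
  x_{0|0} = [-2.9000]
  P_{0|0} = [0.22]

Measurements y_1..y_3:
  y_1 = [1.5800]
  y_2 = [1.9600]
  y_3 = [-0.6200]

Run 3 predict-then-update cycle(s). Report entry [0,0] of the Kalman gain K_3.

K[0,0] = -0.3083

step 1: x^-=[-2.9000]  P^-=[0.5200]  H_jac=[-5.8000]  S=[17.8028]  K=[-0.1694]  nu=[-6.8300]  x^+=[-1.7429]  P^+=[0.0091]
step 2: x^-=[-1.7429]  P^-=[0.3091]  H_jac=[-3.4858]  S=[4.0653]  K=[-0.2650]  nu=[-1.0778]  x^+=[-1.4573]  P^+=[0.0236]
step 3: x^-=[-1.4573]  P^-=[0.3236]  H_jac=[-2.9146]  S=[3.0587]  K=[-0.3083]  nu=[-2.7438]  x^+=[-0.6113]  P^+=[0.0328]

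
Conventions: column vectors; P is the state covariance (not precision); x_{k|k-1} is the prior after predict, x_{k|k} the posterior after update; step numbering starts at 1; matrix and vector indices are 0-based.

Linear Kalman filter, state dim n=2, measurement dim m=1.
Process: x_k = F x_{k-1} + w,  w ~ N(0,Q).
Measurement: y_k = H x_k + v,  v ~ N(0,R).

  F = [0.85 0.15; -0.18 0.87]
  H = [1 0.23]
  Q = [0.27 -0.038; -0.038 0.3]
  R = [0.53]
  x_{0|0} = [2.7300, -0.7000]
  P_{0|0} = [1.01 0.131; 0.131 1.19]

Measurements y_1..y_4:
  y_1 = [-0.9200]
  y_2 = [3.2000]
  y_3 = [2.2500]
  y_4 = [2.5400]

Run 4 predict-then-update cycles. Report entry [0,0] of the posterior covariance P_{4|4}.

P_post[0,0] = 0.2599

step 1: x^-=[2.2155, -1.1004]  P^-=[1.0599 0.0561; 0.0561 1.1924]  S=[1.6788]  K=[0.6390; 0.1968]  nu=[-2.8824]  x^+=[0.3735, -1.6676]  P^+=[0.3743 -0.1550; -0.1550 1.1274]
step 2: x^-=[0.0674, -1.5181]  P^-=[0.5263 -0.0586; -0.0586 1.2140]  S=[1.0936]  K=[0.4689; 0.2018]  nu=[3.4818]  x^+=[1.7001, -0.8156]  P^+=[0.2858 -0.1621; -0.1621 1.1695]
step 3: x^-=[1.3228, -1.0156]  P^-=[0.4615 -0.0446; -0.0446 1.2452]  S=[1.0369]  K=[0.4352; 0.2332]  nu=[1.1608]  x^+=[1.8280, -0.7449]  P^+=[0.2651 -0.1498; -0.1498 1.1888]
step 4: x^-=[1.4420, -0.9771]  P^-=[0.4501 -0.0302; -0.0302 1.2553]  S=[1.0326]  K=[0.4292; 0.2504]  nu=[1.3227]  x^+=[2.0097, -0.6459]  P^+=[0.2599 -0.1411; -0.1411 1.1906]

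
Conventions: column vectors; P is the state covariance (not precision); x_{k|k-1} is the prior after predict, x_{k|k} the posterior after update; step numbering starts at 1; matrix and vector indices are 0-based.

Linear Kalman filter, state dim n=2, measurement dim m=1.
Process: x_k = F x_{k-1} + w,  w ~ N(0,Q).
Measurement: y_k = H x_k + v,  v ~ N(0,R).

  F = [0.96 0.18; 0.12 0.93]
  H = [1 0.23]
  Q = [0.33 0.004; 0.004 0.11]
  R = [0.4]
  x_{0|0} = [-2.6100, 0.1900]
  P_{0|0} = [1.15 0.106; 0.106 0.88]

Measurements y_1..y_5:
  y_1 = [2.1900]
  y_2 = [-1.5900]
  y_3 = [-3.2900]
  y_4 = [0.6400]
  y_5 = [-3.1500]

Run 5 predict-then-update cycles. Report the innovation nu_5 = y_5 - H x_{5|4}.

step 1: x^-=[-2.4714, -0.1365]  P^-=[1.4550 0.3807; 0.3807 0.9113]  S=[2.0783]  K=[0.7422; 0.2840]  nu=[4.6928]  x^+=[1.0116, 1.1964]  P^+=[0.3101 -0.0574; -0.0574 0.7437]
step 2: x^-=[1.1865, 1.2341]  P^-=[0.6200 0.1117; 0.1117 0.7448]  S=[1.1108]  K=[0.5813; 0.2548]  nu=[-3.0604]  x^+=[-0.5925, 0.4544]  P^+=[0.2447 -0.0528; -0.0528 0.6727]
step 3: x^-=[-0.4870, 0.3515]  P^-=[0.5590 0.0965; 0.0965 0.6836]  S=[1.0396]  K=[0.5591; 0.2441]  nu=[-2.8838]  x^+=[-2.0993, -0.3524]  P^+=[0.2341 -0.0454; -0.0454 0.6217]
step 4: x^-=[-2.0788, -0.5796]  P^-=[0.5502 0.0936; 0.0936 0.6409]  S=[1.0271]  K=[0.5566; 0.2346]  nu=[2.8521]  x^+=[-0.4913, 0.0895]  P^+=[0.2320 -0.0406; -0.0406 0.5844]
step 5: x^-=[-0.4555, 0.0243]  P^-=[0.5487 0.0915; 0.0915 0.6097]  S=[1.0230]  K=[0.5569; 0.2265]  nu=[-2.7000]  x^+=[-1.9592, -0.5872]  P^+=[0.2314 -0.0376; -0.0376 0.5572]

innov = [-2.7000]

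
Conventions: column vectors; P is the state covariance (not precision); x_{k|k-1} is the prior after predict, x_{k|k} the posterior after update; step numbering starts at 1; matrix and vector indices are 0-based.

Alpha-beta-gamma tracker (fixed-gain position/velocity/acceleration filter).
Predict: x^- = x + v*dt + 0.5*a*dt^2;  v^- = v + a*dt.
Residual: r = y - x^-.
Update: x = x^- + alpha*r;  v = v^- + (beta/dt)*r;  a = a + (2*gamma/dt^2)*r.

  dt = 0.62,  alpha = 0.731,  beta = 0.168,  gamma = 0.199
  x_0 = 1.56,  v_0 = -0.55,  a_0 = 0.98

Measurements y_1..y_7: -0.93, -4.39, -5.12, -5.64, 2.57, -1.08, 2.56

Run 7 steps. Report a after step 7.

a_post = 10.9541

step 1: x_pred=1.4074  r=-2.3374  x^+=-0.3013  v^+=-0.5757  a^+=-1.4401
step 2: x_pred=-0.9350  r=-3.4550  x^+=-3.4606  v^+=-2.4048  a^+=-5.0173
step 3: x_pred=-5.9159  r=0.7959  x^+=-5.3341  v^+=-5.2998  a^+=-4.1932
step 4: x_pred=-9.4259  r=3.7859  x^+=-6.6584  v^+=-6.8738  a^+=-0.2734
step 5: x_pred=-10.9727  r=13.5427  x^+=-1.0730  v^+=-3.3736  a^+=13.7485
step 6: x_pred=-0.5222  r=-0.5578  x^+=-0.9299  v^+=4.9993  a^+=13.1709
step 7: x_pred=4.7011  r=-2.1411  x^+=3.1359  v^+=12.5851  a^+=10.9541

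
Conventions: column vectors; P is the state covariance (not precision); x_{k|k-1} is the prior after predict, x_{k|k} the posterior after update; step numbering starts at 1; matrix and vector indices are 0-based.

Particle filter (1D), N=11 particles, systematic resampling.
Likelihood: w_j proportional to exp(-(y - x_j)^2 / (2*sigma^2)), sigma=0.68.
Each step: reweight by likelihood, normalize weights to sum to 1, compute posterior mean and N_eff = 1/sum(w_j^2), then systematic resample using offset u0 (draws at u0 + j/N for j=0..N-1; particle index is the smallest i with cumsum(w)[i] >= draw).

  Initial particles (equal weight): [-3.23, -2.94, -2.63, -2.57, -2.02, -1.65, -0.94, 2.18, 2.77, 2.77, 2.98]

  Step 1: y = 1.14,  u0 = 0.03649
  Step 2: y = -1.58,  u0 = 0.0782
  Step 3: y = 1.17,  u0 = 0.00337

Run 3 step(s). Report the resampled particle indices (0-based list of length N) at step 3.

resampled_idx = [0, 1, 2, 3, 4, 5, 6, 7, 8, 9, 10]

step 1: w=[0.0000, 0.0000, 0.0000, 0.0000, 0.0000, 0.0005, 0.0203, 0.6768, 0.1232, 0.1232, 0.0560]  mean=2.3050  Neff=2.0329  idx=[7, 7, 7, 7, 7, 7, 7, 7, 8, 9, 10]
step 2: w=[0.1248, 0.1248, 0.1248, 0.1248, 0.1248, 0.1248, 0.1248, 0.1248, 0.0007, 0.0007, 0.0001]  mean=2.1809  Neff=8.0241  idx=[0, 1, 2, 2, 3, 4, 4, 5, 6, 7, 7]
step 3: w=[0.0909, 0.0909, 0.0909, 0.0909, 0.0909, 0.0909, 0.0909, 0.0909, 0.0909, 0.0909, 0.0909]  mean=2.1800  Neff=11.0000  idx=[0, 1, 2, 3, 4, 5, 6, 7, 8, 9, 10]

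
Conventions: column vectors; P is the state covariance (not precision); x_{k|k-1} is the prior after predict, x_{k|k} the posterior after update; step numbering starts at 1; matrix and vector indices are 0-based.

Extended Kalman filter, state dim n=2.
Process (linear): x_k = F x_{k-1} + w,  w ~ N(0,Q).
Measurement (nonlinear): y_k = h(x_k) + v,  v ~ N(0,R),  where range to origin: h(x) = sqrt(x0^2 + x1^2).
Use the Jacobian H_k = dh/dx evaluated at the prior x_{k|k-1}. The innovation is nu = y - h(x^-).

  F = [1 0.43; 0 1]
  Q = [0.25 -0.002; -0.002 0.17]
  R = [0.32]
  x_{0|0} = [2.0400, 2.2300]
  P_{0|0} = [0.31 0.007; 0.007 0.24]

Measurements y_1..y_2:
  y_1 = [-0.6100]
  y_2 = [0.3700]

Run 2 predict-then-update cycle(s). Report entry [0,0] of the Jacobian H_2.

step 1: x^-=[2.9989, 2.2300]  P^-=[0.6104 0.1082; 0.1082 0.4100]  H_jac=[0.8025 0.5967]  S=[0.9627]  K=[0.5759; 0.3443]  nu=[-4.3472]  x^+=[0.4955, 0.7331]  P^+=[0.2911 -0.0827; -0.0827 0.2959]
step 2: x^-=[0.8107, 0.7331]  P^-=[0.5247 0.0425; 0.0425 0.4659]  H_jac=[0.7417 0.6707]  S=[0.8606]  K=[0.4854; 0.3998]  nu=[-0.7230]  x^+=[0.4597, 0.4441]  P^+=[0.3220 -0.1245; -0.1245 0.3283]

H_jac[0,0] = 0.7417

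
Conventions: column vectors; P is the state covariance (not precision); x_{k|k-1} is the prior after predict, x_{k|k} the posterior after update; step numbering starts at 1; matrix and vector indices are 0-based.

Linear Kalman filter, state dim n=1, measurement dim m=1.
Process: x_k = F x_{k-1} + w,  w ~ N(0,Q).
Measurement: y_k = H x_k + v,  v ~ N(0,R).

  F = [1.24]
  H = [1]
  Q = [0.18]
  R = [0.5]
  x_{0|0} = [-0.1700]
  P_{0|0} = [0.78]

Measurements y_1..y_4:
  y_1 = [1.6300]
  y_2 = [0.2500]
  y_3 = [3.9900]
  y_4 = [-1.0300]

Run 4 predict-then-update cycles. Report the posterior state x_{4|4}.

x_post = [0.9003]

step 1: x^-=[-0.2108]  P^-=[1.3793]  S=[1.8793]  K=[0.7339]  nu=[1.8408]  x^+=[1.1403]  P^+=[0.3670]
step 2: x^-=[1.4139]  P^-=[0.7443]  S=[1.2443]  K=[0.5982]  nu=[-1.1639]  x^+=[0.7177]  P^+=[0.2991]
step 3: x^-=[0.8900]  P^-=[0.6399]  S=[1.1399]  K=[0.5614]  nu=[3.1000]  x^+=[2.6302]  P^+=[0.2807]
step 4: x^-=[3.2614]  P^-=[0.6116]  S=[1.1116]  K=[0.5502]  nu=[-4.2914]  x^+=[0.9003]  P^+=[0.2751]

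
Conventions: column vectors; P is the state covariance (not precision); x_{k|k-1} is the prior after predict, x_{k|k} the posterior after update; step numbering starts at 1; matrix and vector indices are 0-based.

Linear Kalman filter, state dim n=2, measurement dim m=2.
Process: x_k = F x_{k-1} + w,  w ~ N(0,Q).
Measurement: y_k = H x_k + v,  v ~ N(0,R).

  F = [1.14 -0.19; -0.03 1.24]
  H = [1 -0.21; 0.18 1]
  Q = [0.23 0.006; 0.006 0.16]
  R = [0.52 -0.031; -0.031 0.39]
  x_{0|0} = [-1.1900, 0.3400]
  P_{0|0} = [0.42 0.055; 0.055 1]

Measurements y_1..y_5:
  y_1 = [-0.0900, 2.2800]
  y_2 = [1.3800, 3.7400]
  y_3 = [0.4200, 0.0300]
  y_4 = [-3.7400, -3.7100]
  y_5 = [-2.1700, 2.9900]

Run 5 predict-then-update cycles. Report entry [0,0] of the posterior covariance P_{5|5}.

step 1: x^-=[-1.4212, 0.4573]  P^-=[0.7881 -0.1659; -0.1659 1.6939]  S=[1.4525 -0.4045; -0.4045 2.0497]  K=[0.5961 0.1059; -0.1408 0.7841]  nu=[1.4272, 2.0785]  x^+=[-0.3504, 1.8861]  P^+=[0.3001 -0.0312; -0.0312 0.3158]
step 2: x^-=[-0.7578, 2.3492]  P^-=[0.6450 -0.1229; -0.1229 0.6481]  S=[1.2452 -0.1693; -0.1693 1.0147]  K=[0.5503 0.0851; -0.1270 0.5957]  nu=[2.6311, 1.5272]  x^+=[0.8199, 2.9247]  P^+=[0.2764 -0.0336; -0.0336 0.2423]
step 3: x^-=[0.3790, 3.6020]  P^-=[0.6126 -0.1083; -0.1083 0.5353]  S=[1.2017 -0.1374; -0.1374 0.9062]  K=[0.5383 0.0838; -0.1207 0.5509]  nu=[0.7974, -3.6402]  x^+=[0.5033, 1.5002]  P^+=[0.2704 -0.0327; -0.0327 0.2245]
step 4: x^-=[0.2888, 1.8452]  P^-=[0.6037 -0.1025; -0.1025 0.5079]  S=[1.1892 -0.1277; -0.1277 0.8805]  K=[0.5349 0.0845; -0.1181 0.5387]  nu=[-3.6413, -5.6071]  x^+=[-2.1326, -0.7454]  P^+=[0.2688 -0.0320; -0.0320 0.2195]
step 5: x^-=[-2.2895, -0.8603]  P^-=[0.6011 -0.1003; -0.1003 0.5001]  S=[1.1853 -0.1244; -0.1244 0.8735]  K=[0.5338 0.0850; -0.1171 0.5352]  nu=[-0.0611, 4.2624]  x^+=[-1.9598, 1.4282]  P^+=[0.2683 -0.0317; -0.0317 0.2181]

P_post[0,0] = 0.2683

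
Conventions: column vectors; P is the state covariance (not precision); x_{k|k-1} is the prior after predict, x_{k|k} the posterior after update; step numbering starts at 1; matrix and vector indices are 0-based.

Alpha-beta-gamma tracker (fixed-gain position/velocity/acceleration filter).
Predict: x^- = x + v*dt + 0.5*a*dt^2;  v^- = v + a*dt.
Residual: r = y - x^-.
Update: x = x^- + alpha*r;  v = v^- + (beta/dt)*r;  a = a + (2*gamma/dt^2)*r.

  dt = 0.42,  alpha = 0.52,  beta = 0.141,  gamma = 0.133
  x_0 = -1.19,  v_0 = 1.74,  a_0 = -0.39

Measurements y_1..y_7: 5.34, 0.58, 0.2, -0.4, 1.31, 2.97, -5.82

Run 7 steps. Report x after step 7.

step 1: x_pred=-0.4936  r=5.8336  x^+=2.5399  v^+=3.5346  a^+=8.4067
step 2: x_pred=4.7659  r=-4.1859  x^+=2.5892  v^+=5.6602  a^+=2.0946
step 3: x_pred=5.1512  r=-4.9512  x^+=2.5766  v^+=4.8777  a^+=-5.3715
step 4: x_pred=4.1515  r=-4.5515  x^+=1.7847  v^+=1.0937  a^+=-12.2348
step 5: x_pred=1.1649  r=0.1451  x^+=1.2404  v^+=-3.9962  a^+=-12.0161
step 6: x_pred=-1.4979  r=4.4679  x^+=0.8254  v^+=-7.5431  a^+=-5.2788
step 7: x_pred=-2.8083  r=-3.0117  x^+=-4.3744  v^+=-10.7713  a^+=-9.8203

x_post = -4.3744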